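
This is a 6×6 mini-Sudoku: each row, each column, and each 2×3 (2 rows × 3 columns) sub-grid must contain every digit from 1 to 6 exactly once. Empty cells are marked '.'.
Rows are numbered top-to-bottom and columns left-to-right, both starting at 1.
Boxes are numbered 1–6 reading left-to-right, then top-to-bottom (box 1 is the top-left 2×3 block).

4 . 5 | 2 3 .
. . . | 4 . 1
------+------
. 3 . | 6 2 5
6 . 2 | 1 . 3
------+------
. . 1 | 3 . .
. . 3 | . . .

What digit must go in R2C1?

Cell R2C1 itself could take any of {2, 3} by direct elimination.
Consider where 3 can go in box 1.
R1C2 is out (row 1 already has a 3).
R2C2 is out (column 2 already has a 3).
R2C3 is out (column 3 already has a 3).
So the only cell in box 1 that can hold 3 is R2C1.
Therefore R2C1 = 3.

3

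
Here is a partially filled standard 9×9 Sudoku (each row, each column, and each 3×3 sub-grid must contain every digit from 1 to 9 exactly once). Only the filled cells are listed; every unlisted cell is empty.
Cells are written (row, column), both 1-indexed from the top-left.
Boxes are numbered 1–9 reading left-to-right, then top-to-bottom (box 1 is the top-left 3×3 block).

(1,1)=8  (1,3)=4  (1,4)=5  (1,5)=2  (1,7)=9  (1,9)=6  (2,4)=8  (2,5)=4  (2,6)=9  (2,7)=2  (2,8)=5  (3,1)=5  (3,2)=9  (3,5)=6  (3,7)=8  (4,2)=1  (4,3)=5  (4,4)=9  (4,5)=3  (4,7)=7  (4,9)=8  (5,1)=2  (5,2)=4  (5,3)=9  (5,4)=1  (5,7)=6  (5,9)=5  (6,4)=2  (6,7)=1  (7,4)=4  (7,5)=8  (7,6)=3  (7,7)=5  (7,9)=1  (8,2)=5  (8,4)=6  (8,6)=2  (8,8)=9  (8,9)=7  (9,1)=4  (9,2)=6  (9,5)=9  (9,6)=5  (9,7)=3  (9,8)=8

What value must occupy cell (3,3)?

2

Cell (3,3) itself could take any of {1, 2, 3, 7} by direct elimination.
Consider where 2 can go in row 3.
(3,4) is out (column 4 already has a 2).
(3,6) is out (column 6 already has a 2).
(3,8) is out (box 3 already has a 2).
(3,9) is out (box 3 already has a 2).
So the only cell in row 3 that can hold 2 is (3,3).
Therefore (3,3) = 2.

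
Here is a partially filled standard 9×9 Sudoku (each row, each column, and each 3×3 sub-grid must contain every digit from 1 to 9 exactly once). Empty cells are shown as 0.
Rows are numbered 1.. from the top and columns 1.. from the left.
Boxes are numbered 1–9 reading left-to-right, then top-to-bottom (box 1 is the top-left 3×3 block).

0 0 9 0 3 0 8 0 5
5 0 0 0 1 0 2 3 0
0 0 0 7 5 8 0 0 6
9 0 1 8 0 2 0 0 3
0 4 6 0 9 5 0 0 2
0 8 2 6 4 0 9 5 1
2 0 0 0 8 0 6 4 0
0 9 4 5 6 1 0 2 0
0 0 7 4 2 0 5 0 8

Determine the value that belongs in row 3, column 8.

Cell row 3, column 8 itself could take any of {1, 9} by direct elimination.
Consider where 9 can go in row 3.
row 3, column 1 is out (column 1 already has a 9).
row 3, column 2 is out (column 2 already has a 9).
row 3, column 3 is out (column 3 already has a 9).
row 3, column 7 is out (column 7 already has a 9).
So the only cell in row 3 that can hold 9 is row 3, column 8.
Therefore row 3, column 8 = 9.

9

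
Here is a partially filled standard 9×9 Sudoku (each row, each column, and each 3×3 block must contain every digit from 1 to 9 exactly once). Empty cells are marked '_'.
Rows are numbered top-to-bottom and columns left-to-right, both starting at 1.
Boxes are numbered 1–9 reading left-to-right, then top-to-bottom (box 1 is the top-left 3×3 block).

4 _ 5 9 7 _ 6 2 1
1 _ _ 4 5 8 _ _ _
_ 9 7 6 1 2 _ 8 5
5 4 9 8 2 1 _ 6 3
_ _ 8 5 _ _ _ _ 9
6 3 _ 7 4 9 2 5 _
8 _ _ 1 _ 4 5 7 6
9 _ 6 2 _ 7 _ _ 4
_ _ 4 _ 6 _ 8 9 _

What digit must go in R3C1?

3

Row 3 already contains {1, 2, 5, 6, 7, 8, 9}.
Column 1 already contains {1, 4, 5, 6, 8, 9}.
Its 3×3 block (box 1) already contains {1, 4, 5, 7, 9}.
The only value from 1–9 not eliminated is 3, so R3C1 = 3.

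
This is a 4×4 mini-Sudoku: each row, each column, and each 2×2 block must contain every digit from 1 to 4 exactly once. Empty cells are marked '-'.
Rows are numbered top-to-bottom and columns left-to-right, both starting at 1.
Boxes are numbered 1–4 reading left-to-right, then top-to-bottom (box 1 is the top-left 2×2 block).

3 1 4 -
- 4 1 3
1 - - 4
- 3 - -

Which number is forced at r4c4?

Cell r4c4 itself could take any of {1, 2} by direct elimination.
Consider where 1 can go in row 4.
r4c1 is out (column 1 already has a 1).
r4c3 is out (column 3 already has a 1).
So the only cell in row 4 that can hold 1 is r4c4.
Therefore r4c4 = 1.

1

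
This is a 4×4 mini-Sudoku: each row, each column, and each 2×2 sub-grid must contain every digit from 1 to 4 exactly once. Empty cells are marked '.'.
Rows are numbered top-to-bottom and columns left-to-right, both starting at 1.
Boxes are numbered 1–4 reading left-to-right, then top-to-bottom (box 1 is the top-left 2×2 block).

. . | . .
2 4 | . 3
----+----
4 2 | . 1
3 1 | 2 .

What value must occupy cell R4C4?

4

Row 4 already contains {1, 2, 3}.
Column 4 already contains {1, 3}.
Its 2×2 block (box 4) already contains {1, 2}.
The only value from 1–4 not eliminated is 4, so R4C4 = 4.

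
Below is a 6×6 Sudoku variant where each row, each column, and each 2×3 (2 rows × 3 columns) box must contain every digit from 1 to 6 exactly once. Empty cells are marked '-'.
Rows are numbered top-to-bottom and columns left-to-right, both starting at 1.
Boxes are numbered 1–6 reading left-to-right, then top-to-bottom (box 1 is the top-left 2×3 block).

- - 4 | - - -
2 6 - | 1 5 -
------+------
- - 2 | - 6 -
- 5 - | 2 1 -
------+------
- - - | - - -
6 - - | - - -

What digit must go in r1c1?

Cell r1c1 itself could take any of {1, 3, 5} by direct elimination.
Consider where 5 can go in box 1.
r1c2 is out (column 2 already has a 5).
r2c3 is out (row 2 already has a 5).
So the only cell in box 1 that can hold 5 is r1c1.
Therefore r1c1 = 5.

5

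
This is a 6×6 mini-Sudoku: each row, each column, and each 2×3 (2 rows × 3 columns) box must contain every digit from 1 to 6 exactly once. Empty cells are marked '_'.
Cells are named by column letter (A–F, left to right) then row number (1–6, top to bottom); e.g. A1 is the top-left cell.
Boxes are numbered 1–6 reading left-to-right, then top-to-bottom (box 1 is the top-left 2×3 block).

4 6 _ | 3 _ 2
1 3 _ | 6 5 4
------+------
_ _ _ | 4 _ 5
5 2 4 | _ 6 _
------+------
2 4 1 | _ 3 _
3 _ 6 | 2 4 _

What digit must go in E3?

Cell E3 itself could take any of {1, 2} by direct elimination.
Consider where 2 can go in box 4.
D4 is out (row 4 already has a 2).
F4 is out (row 4 already has a 2).
So the only cell in box 4 that can hold 2 is E3.
Therefore E3 = 2.

2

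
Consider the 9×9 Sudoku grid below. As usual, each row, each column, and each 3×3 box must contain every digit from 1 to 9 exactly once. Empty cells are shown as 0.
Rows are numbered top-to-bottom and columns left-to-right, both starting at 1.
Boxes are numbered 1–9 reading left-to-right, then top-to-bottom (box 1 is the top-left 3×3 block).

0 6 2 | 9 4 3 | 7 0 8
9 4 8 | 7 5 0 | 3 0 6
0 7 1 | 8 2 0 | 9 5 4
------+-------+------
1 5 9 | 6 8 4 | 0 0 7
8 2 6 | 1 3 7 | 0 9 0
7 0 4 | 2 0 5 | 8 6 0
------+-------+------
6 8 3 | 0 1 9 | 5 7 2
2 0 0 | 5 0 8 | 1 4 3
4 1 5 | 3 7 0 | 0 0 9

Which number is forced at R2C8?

2

Cell R2C8 itself could take any of {1, 2} by direct elimination.
Consider where 2 can go in row 2.
R2C6 is out (box 2 already has a 2).
So the only cell in row 2 that can hold 2 is R2C8.
Therefore R2C8 = 2.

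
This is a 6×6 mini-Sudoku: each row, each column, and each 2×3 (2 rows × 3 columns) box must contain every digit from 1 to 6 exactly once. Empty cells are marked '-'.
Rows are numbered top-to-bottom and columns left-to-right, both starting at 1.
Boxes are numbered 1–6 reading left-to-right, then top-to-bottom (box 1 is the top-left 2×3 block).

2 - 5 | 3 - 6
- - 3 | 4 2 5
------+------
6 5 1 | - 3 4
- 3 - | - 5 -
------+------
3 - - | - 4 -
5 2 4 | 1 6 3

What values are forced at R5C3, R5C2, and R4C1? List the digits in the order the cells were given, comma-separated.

For R5C3:
  Row 5 already contains {3, 4}.
  Column 3 already contains {1, 3, 4, 5}.
  Its 2×3 block (box 5) already contains {2, 3, 4, 5}.
  The only value from 1–6 not eliminated is 6, so R5C3 = 6.
For R5C2:
  Consider where 1 can go in row 5.
  R5C3 is out (column 3 already has a 1).
  R5C4 is out (column 4 already has a 1).
  R5C6 is out (box 6 already has a 1).
  So the only cell in row 5 that can hold 1 is R5C2.
  So R5C2 = 1.
For R4C1:
  Row 4 already contains {3, 5}.
  Column 1 already contains {2, 3, 5, 6}.
  Its 2×3 block (box 3) already contains {1, 3, 5, 6}.
  The only value from 1–6 not eliminated is 4, so R4C1 = 4.

6,1,4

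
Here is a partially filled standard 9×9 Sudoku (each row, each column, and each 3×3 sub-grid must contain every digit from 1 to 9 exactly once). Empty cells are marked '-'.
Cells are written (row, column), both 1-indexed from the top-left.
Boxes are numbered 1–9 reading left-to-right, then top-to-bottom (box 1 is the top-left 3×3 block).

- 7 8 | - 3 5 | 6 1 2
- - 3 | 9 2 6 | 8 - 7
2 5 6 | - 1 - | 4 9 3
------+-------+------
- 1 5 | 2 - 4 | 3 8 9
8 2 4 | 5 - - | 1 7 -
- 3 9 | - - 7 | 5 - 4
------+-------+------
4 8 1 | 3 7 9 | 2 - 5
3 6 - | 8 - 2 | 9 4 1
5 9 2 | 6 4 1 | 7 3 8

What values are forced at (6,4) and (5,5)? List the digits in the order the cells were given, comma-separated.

For (6,4):
  Row 6 already contains {3, 4, 5, 7, 9}.
  Column 4 already contains {2, 3, 5, 6, 8, 9}.
  Its 3×3 block (box 5) already contains {2, 4, 5, 7}.
  The only value from 1–9 not eliminated is 1, so (6,4) = 1.
For (5,5):
  Consider where 9 can go in column 5.
  (4,5) is out (row 4 already has a 9).
  (6,5) is out (row 6 already has a 9).
  (8,5) is out (row 8 already has a 9).
  So the only cell in column 5 that can hold 9 is (5,5).
  So (5,5) = 9.

1,9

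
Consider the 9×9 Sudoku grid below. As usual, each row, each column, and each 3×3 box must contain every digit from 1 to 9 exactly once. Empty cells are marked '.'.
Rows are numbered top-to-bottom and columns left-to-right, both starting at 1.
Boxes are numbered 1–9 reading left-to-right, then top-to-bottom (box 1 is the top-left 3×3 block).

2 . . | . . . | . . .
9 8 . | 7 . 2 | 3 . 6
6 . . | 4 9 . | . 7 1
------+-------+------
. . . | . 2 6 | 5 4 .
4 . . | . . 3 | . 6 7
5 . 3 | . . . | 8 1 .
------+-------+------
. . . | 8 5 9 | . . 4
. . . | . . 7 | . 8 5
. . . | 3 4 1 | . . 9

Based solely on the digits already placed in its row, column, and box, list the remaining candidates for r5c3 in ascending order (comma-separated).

1,2,8,9

Row 5 already contains {3, 4, 6, 7}.
Column 3 already contains {3}.
Its 3×3 block (box 4) already contains {3, 4, 5}.
Removing those from 1–9 leaves {1, 2, 8, 9} as the candidates for r5c3.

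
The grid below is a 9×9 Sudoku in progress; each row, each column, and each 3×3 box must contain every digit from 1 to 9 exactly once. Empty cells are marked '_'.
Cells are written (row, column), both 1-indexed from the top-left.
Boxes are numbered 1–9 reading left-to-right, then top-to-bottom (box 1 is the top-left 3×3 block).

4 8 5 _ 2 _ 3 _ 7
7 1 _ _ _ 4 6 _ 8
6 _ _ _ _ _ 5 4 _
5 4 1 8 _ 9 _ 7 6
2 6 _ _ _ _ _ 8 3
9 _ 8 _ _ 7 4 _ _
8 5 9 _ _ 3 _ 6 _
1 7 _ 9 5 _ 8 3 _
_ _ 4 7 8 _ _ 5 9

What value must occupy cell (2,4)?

5

Cell (2,4) itself could take any of {3, 5} by direct elimination.
Consider where 5 can go in row 2.
(2,3) is out (column 3 already has a 5).
(2,5) is out (column 5 already has a 5).
(2,8) is out (column 8 already has a 5).
So the only cell in row 2 that can hold 5 is (2,4).
Therefore (2,4) = 5.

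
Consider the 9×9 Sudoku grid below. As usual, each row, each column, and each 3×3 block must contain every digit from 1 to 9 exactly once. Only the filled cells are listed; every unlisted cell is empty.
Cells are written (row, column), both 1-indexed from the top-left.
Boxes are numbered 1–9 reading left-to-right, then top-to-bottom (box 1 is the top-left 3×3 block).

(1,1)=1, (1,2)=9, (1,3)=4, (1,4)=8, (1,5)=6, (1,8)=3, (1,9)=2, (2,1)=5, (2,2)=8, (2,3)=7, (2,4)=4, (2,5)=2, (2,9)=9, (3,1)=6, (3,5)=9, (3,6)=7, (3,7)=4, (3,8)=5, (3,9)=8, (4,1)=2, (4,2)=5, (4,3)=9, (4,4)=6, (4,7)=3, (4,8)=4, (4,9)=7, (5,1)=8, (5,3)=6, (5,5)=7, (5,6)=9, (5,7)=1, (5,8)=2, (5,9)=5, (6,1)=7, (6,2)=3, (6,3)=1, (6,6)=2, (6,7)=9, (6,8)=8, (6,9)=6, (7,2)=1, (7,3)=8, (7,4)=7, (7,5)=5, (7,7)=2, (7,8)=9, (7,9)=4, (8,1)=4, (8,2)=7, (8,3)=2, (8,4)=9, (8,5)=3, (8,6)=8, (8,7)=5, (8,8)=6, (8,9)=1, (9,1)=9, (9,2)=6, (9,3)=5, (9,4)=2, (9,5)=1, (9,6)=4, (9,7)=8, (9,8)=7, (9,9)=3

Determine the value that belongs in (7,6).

Row 7 already contains {1, 2, 4, 5, 7, 8, 9}.
Column 6 already contains {2, 4, 7, 8, 9}.
Its 3×3 block (box 8) already contains {1, 2, 3, 4, 5, 7, 8, 9}.
The only value from 1–9 not eliminated is 6, so (7,6) = 6.

6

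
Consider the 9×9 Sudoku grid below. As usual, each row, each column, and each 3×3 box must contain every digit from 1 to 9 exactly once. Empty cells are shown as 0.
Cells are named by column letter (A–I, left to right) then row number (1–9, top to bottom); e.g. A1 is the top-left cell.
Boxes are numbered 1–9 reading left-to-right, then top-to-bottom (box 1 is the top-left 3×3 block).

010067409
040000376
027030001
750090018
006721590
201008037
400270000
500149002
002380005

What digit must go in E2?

1

Cell E2 itself could take any of {1, 5} by direct elimination.
Consider where 1 can go in column E.
E6 is out (row 6 already has a 1).
So the only cell in column E that can hold 1 is E2.
Therefore E2 = 1.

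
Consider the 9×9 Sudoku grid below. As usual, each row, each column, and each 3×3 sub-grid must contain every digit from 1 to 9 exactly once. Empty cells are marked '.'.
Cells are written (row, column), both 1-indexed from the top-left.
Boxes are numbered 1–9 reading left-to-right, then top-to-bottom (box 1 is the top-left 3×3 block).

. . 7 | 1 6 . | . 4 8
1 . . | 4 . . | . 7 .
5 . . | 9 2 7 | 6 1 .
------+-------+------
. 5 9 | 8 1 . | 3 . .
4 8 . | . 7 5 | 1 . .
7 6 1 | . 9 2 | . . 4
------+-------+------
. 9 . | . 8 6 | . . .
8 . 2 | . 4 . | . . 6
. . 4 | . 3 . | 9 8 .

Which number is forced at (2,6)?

Cell (2,6) itself could take any of {3, 8} by direct elimination.
Consider where 8 can go in box 2.
(1,6) is out (row 1 already has a 8).
(2,5) is out (column 5 already has a 8).
So the only cell in box 2 that can hold 8 is (2,6).
Therefore (2,6) = 8.

8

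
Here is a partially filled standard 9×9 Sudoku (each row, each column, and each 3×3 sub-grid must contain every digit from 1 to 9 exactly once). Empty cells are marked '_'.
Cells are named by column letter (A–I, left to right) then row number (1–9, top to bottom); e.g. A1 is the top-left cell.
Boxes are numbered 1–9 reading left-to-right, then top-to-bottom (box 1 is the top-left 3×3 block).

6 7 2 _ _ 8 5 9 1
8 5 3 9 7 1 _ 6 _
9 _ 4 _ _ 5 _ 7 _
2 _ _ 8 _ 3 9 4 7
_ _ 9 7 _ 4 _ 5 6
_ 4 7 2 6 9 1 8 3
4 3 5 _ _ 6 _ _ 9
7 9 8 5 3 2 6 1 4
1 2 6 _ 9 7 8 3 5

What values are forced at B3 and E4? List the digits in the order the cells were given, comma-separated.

For B3:
  Row 3 already contains {4, 5, 7, 9}.
  Column B already contains {2, 3, 4, 5, 7, 9}.
  Its 3×3 block (box 1) already contains {2, 3, 4, 5, 6, 7, 8, 9}.
  The only value from 1–9 not eliminated is 1, so B3 = 1.
For E4:
  Consider where 5 can go in box 5.
  E5 is out (row 5 already has a 5).
  So the only cell in box 5 that can hold 5 is E4.
  So E4 = 5.

1,5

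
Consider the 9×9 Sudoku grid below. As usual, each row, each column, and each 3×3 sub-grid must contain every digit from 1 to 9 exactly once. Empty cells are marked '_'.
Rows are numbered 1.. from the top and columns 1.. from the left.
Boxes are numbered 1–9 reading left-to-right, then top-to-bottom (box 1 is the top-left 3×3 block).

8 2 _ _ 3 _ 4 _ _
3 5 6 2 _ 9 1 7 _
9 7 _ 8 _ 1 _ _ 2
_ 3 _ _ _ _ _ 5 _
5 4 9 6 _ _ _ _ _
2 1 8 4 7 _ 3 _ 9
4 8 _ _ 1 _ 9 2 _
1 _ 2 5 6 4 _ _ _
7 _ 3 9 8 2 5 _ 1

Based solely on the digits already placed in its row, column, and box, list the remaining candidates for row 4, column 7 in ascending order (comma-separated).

2,6,7,8

Row 4 already contains {3, 5}.
Column 7 already contains {1, 3, 4, 5, 9}.
Its 3×3 block (box 6) already contains {3, 5, 9}.
Removing those from 1–9 leaves {2, 6, 7, 8} as the candidates for row 4, column 7.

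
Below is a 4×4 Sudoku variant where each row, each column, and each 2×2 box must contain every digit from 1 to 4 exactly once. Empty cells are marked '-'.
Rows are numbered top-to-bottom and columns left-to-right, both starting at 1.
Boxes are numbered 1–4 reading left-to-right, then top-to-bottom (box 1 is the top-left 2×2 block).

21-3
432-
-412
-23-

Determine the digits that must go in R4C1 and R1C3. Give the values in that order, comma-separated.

For R4C1:
  Row 4 already contains {2, 3}.
  Column 1 already contains {2, 4}.
  Its 2×2 block (box 3) already contains {2, 4}.
  The only value from 1–4 not eliminated is 1, so R4C1 = 1.
For R1C3:
  Row 1 already contains {1, 2, 3}.
  Column 3 already contains {1, 2, 3}.
  Its 2×2 block (box 2) already contains {2, 3}.
  The only value from 1–4 not eliminated is 4, so R1C3 = 4.

1,4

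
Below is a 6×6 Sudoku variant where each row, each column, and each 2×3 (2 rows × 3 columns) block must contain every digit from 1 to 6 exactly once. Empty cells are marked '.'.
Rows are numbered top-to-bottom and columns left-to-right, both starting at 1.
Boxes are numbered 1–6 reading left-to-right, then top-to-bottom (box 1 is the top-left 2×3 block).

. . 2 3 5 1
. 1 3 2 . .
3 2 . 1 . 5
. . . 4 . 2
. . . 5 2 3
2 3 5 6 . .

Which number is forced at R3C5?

6

Row 3 already contains {1, 2, 3, 5}.
Column 5 already contains {2, 5}.
Its 2×3 block (box 4) already contains {1, 2, 4, 5}.
The only value from 1–6 not eliminated is 6, so R3C5 = 6.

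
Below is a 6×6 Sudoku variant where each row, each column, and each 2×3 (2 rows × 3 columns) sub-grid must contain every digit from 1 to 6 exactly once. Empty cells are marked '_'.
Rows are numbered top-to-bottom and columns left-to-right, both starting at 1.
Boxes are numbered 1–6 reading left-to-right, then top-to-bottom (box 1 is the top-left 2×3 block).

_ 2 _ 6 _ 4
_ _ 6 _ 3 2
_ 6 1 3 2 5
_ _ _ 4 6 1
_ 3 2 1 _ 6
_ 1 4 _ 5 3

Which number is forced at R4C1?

Cell R4C1 itself could take any of {2, 3, 5} by direct elimination.
Consider where 2 can go in row 4.
R4C2 is out (column 2 already has a 2).
R4C3 is out (column 3 already has a 2).
So the only cell in row 4 that can hold 2 is R4C1.
Therefore R4C1 = 2.

2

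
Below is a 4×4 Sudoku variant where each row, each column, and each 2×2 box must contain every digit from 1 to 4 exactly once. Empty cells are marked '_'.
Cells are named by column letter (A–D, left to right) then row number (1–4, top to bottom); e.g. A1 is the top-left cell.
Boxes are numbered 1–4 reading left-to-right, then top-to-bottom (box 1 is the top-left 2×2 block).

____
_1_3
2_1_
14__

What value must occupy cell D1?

Cell D1 itself could take any of {1, 2, 4} by direct elimination.
Consider where 1 can go in column D.
D3 is out (row 3 already has a 1).
D4 is out (row 4 already has a 1).
So the only cell in column D that can hold 1 is D1.
Therefore D1 = 1.

1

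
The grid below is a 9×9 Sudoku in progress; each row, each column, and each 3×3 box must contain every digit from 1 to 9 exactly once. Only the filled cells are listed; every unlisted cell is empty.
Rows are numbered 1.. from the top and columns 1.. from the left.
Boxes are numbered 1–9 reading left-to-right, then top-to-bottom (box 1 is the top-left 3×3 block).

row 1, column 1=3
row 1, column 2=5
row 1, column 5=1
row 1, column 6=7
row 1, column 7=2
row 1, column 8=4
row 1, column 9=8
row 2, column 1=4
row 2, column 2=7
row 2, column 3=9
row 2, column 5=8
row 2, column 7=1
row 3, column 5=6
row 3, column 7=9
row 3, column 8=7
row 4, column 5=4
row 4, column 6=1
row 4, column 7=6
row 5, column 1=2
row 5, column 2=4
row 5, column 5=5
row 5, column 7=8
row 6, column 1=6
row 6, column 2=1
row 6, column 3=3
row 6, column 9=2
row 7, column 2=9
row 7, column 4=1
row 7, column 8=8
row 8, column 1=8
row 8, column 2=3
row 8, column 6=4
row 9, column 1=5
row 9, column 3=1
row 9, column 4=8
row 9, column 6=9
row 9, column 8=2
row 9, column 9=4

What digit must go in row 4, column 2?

8

Row 4 already contains {1, 4, 6}.
Column 2 already contains {1, 3, 4, 5, 7, 9}.
Its 3×3 block (box 4) already contains {1, 2, 3, 4, 6}.
The only value from 1–9 not eliminated is 8, so row 4, column 2 = 8.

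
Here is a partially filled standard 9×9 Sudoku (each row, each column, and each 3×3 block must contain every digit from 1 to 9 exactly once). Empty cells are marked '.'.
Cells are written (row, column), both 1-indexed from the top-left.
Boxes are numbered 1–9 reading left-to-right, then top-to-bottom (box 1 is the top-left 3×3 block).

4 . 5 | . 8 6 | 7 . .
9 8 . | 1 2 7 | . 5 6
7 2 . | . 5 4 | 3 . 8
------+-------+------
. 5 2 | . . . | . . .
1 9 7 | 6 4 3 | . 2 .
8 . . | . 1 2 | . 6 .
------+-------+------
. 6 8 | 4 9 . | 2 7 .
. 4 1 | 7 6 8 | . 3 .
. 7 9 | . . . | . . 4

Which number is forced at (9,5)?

3

Row 9 already contains {4, 7, 9}.
Column 5 already contains {1, 2, 4, 5, 6, 8, 9}.
Its 3×3 block (box 8) already contains {4, 6, 7, 8, 9}.
The only value from 1–9 not eliminated is 3, so (9,5) = 3.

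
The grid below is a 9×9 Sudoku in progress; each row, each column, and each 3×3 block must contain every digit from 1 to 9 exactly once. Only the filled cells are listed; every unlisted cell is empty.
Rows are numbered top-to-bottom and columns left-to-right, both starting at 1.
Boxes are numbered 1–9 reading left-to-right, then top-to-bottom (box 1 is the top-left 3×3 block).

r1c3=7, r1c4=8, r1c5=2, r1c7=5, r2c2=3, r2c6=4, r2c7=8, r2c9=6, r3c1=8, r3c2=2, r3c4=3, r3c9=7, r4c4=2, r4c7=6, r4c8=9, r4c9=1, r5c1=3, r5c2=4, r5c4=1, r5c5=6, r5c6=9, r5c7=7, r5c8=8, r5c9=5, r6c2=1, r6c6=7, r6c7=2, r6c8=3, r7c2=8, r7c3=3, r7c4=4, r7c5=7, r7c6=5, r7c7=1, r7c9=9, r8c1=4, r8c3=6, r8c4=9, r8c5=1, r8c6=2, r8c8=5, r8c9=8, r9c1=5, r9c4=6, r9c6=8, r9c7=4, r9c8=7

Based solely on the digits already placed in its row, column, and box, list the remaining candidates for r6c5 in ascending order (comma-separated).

Row 6 already contains {1, 2, 3, 7}.
Column 5 already contains {1, 2, 6, 7}.
Its 3×3 block (box 5) already contains {1, 2, 6, 7, 9}.
Removing those from 1–9 leaves {4, 5, 8} as the candidates for r6c5.

4,5,8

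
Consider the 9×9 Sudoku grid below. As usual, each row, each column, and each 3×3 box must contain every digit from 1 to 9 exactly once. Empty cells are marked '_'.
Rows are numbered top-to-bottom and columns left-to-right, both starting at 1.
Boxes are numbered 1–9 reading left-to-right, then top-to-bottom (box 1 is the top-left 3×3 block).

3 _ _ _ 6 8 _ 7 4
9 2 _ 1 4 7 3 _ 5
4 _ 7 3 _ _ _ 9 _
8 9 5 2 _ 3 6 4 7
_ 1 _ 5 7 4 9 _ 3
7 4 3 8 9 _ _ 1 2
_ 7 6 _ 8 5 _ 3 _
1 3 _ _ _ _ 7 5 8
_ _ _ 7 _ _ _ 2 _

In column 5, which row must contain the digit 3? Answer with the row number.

Consider where 3 can go in column 5.
R3C5 is out (row 3 already has a 3).
R4C5 is out (row 4 already has a 3).
R8C5 is out (row 8 already has a 3).
So the only cell in column 5 that can hold 3 is R9C5.
That is row 9.

9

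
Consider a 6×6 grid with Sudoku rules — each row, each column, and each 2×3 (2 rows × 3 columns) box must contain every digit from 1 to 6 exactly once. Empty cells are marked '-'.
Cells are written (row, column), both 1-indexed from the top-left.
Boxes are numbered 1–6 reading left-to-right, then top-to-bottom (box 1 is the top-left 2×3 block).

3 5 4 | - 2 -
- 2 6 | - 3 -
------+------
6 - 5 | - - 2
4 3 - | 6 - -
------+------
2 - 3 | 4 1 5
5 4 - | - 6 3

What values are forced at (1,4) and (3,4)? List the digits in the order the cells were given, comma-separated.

For (1,4):
  Row 1 already contains {2, 3, 4, 5}.
  Column 4 already contains {4, 6}.
  Its 2×3 block (box 2) already contains {2, 3}.
  The only value from 1–6 not eliminated is 1, so (1,4) = 1.
For (3,4):
  Consider where 3 can go in column 4.
  (1,4) is out (row 1 already has a 3).
  (2,4) is out (row 2 already has a 3).
  (6,4) is out (row 6 already has a 3).
  So the only cell in column 4 that can hold 3 is (3,4).
  So (3,4) = 3.

1,3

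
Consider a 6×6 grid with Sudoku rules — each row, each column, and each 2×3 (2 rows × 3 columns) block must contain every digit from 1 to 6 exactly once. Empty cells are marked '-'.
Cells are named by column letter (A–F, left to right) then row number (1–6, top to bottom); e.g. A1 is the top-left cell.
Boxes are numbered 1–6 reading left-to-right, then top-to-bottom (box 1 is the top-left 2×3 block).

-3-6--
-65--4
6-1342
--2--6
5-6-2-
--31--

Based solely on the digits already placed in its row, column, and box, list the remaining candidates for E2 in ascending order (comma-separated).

Row 2 already contains {4, 5, 6}.
Column E already contains {2, 4}.
Its 2×3 block (box 2) already contains {4, 6}.
Removing those from 1–6 leaves {1, 3} as the candidates for E2.

1,3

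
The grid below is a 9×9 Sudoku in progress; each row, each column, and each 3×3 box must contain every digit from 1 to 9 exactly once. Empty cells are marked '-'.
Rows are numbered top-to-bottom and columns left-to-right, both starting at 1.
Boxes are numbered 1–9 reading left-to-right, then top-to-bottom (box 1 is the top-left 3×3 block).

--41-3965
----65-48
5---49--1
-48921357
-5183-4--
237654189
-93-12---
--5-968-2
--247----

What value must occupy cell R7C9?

4

Cell R7C9 itself could take any of {4, 6} by direct elimination.
Consider where 4 can go in column 9.
R5C9 is out (row 5 already has a 4).
R9C9 is out (row 9 already has a 4).
So the only cell in column 9 that can hold 4 is R7C9.
Therefore R7C9 = 4.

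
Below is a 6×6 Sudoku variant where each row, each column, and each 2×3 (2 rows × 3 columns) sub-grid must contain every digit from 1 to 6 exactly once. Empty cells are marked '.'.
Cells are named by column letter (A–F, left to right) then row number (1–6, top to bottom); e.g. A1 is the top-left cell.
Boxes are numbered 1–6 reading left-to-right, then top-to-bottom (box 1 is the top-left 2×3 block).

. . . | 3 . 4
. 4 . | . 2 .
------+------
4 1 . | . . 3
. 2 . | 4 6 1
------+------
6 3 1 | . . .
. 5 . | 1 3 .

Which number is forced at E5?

Cell E5 itself could take any of {4, 5} by direct elimination.
Consider where 4 can go in box 6.
D5 is out (column D already has a 4).
F5 is out (column F already has a 4).
F6 is out (column F already has a 4).
So the only cell in box 6 that can hold 4 is E5.
Therefore E5 = 4.

4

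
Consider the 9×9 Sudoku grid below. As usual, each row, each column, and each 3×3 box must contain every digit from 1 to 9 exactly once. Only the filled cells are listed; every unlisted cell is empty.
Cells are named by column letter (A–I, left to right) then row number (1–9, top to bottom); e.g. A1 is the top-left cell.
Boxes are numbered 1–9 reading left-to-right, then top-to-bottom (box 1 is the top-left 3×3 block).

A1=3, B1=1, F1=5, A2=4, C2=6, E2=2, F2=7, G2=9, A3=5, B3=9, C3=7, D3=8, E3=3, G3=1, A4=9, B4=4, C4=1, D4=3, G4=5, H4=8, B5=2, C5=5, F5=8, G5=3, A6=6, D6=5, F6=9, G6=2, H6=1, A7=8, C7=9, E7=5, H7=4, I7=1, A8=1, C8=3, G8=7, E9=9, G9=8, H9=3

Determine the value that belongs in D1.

9

Cell D1 itself could take any of {4, 6, 9} by direct elimination.
Consider where 9 can go in box 2.
E1 is out (column E already has a 9).
D2 is out (row 2 already has a 9).
F3 is out (row 3 already has a 9).
So the only cell in box 2 that can hold 9 is D1.
Therefore D1 = 9.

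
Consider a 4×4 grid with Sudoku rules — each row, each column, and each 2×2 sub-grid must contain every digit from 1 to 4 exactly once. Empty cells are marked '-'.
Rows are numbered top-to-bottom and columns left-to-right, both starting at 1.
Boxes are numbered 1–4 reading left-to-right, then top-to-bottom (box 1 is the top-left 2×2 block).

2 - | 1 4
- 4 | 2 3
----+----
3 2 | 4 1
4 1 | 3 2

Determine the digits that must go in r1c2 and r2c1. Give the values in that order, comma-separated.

For r1c2:
  Row 1 already contains {1, 2, 4}.
  Column 2 already contains {1, 2, 4}.
  Its 2×2 block (box 1) already contains {2, 4}.
  The only value from 1–4 not eliminated is 3, so r1c2 = 3.
For r2c1:
  Row 2 already contains {2, 3, 4}.
  Column 1 already contains {2, 3, 4}.
  Its 2×2 block (box 1) already contains {2, 4}.
  The only value from 1–4 not eliminated is 1, so r2c1 = 1.

3,1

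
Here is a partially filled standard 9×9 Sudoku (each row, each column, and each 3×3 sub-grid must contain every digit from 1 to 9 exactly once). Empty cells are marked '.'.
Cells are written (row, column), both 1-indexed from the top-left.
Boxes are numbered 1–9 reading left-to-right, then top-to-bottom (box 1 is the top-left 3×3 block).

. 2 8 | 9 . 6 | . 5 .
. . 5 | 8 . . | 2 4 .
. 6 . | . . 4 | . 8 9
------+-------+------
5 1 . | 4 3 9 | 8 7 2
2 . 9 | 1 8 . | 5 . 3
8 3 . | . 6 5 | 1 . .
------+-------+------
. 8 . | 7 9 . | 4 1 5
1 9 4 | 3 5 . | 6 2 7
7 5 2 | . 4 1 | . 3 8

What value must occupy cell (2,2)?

Row 2 already contains {2, 4, 5, 8}.
Column 2 already contains {1, 2, 3, 5, 6, 8, 9}.
Its 3×3 block (box 1) already contains {2, 5, 6, 8}.
The only value from 1–9 not eliminated is 7, so (2,2) = 7.

7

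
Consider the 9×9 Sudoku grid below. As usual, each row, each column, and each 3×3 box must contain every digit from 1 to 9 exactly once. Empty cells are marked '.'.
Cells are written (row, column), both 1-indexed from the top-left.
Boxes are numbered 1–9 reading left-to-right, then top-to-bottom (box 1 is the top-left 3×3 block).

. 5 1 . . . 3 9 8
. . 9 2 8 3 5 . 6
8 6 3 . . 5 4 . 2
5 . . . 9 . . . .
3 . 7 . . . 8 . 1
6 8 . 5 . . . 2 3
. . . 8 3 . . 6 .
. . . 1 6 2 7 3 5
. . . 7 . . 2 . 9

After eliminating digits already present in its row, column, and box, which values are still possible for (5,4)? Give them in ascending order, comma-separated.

Row 5 already contains {1, 3, 7, 8}.
Column 4 already contains {1, 2, 5, 7, 8}.
Its 3×3 block (box 5) already contains {5, 9}.
Removing those from 1–9 leaves {4, 6} as the candidates for (5,4).

4,6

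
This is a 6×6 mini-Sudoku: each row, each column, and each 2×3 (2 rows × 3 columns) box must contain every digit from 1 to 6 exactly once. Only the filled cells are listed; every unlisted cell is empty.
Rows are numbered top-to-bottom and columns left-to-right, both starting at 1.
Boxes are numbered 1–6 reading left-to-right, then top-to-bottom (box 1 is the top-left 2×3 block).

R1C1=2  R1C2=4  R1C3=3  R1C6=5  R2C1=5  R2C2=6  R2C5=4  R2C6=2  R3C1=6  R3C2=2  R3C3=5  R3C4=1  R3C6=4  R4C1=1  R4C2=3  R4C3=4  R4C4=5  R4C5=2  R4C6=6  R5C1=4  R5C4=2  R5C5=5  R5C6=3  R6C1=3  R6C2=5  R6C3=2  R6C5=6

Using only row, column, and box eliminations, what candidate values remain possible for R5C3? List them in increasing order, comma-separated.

1,6

Row 5 already contains {2, 3, 4, 5}.
Column 3 already contains {2, 3, 4, 5}.
Its 2×3 block (box 5) already contains {2, 3, 4, 5}.
Removing those from 1–6 leaves {1, 6} as the candidates for R5C3.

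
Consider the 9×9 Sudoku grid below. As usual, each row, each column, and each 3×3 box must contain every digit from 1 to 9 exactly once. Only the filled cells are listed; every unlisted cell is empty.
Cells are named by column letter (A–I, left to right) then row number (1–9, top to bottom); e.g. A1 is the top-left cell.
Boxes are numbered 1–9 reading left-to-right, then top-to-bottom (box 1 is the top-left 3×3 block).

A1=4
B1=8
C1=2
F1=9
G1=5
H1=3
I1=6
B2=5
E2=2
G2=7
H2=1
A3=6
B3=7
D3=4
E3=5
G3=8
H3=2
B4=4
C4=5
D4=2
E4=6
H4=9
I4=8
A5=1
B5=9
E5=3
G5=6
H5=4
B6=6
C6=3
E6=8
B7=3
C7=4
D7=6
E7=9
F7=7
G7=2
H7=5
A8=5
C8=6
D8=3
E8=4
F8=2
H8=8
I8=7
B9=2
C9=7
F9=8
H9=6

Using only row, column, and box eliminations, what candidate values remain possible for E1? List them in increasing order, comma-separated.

1,7

Row 1 already contains {2, 3, 4, 5, 6, 8, 9}.
Column E already contains {2, 3, 4, 5, 6, 8, 9}.
Its 3×3 block (box 2) already contains {2, 4, 5, 9}.
Removing those from 1–9 leaves {1, 7} as the candidates for E1.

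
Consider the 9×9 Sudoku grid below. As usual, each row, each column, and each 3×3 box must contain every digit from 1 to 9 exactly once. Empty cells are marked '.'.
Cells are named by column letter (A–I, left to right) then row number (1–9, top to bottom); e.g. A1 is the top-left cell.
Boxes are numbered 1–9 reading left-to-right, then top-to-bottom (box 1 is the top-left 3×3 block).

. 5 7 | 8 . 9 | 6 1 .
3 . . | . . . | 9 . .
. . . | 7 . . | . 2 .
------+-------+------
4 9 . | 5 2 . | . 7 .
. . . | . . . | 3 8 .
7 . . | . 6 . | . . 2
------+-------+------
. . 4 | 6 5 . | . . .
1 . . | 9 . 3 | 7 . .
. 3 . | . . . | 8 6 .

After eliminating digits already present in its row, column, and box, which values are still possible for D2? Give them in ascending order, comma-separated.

Row 2 already contains {3, 9}.
Column D already contains {5, 6, 7, 8, 9}.
Its 3×3 block (box 2) already contains {7, 8, 9}.
Removing those from 1–9 leaves {1, 2, 4} as the candidates for D2.

1,2,4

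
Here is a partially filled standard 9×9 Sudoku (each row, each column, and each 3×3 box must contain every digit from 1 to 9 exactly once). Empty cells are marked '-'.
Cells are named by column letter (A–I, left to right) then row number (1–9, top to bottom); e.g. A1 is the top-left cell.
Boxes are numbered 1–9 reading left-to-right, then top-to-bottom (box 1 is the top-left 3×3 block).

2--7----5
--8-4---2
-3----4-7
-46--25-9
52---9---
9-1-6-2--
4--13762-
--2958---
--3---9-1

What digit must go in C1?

4

Cell C1 itself could take any of {4, 9} by direct elimination.
Consider where 4 can go in column C.
C3 is out (row 3 already has a 4).
C5 is out (box 4 already has a 4).
C7 is out (row 7 already has a 4).
So the only cell in column C that can hold 4 is C1.
Therefore C1 = 4.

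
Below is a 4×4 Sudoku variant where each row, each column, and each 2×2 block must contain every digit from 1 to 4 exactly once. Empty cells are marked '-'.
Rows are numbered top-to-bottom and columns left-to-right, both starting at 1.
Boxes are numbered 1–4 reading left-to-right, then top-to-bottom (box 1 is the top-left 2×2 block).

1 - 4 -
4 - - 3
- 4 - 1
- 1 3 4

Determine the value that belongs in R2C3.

1

Cell R2C3 itself could take any of {1, 2} by direct elimination.
Consider where 1 can go in row 2.
R2C2 is out (column 2 already has a 1).
So the only cell in row 2 that can hold 1 is R2C3.
Therefore R2C3 = 1.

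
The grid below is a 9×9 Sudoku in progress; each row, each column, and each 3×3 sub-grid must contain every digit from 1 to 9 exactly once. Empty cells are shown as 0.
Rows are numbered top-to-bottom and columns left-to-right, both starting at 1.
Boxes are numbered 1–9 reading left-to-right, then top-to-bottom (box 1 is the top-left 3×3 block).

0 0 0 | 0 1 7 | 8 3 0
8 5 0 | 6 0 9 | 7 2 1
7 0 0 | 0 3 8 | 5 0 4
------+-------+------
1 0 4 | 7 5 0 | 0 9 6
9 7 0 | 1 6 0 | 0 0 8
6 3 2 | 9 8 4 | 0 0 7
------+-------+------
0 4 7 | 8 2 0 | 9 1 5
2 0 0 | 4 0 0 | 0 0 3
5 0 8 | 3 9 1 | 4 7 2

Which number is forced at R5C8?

4

Cell R5C8 itself could take any of {4, 5} by direct elimination.
Consider where 4 can go in column 8.
R3C8 is out (row 3 already has a 4).
R6C8 is out (row 6 already has a 4).
R8C8 is out (row 8 already has a 4).
So the only cell in column 8 that can hold 4 is R5C8.
Therefore R5C8 = 4.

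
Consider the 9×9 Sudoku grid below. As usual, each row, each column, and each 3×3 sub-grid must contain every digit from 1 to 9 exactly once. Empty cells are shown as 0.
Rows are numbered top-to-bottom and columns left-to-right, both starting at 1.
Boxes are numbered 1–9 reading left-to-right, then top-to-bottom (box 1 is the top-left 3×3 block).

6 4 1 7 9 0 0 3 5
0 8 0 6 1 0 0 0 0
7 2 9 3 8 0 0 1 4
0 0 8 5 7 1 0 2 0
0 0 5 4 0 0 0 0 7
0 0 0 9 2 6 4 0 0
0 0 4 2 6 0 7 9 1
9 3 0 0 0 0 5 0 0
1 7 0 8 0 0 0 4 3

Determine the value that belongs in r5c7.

1

Cell r5c7 itself could take any of {1, 3, 6, 8, 9} by direct elimination.
Consider where 1 can go in column 7.
r1c7 is out (row 1 already has a 1).
r2c7 is out (row 2 already has a 1).
r3c7 is out (row 3 already has a 1).
r4c7 is out (row 4 already has a 1).
r9c7 is out (row 9 already has a 1).
So the only cell in column 7 that can hold 1 is r5c7.
Therefore r5c7 = 1.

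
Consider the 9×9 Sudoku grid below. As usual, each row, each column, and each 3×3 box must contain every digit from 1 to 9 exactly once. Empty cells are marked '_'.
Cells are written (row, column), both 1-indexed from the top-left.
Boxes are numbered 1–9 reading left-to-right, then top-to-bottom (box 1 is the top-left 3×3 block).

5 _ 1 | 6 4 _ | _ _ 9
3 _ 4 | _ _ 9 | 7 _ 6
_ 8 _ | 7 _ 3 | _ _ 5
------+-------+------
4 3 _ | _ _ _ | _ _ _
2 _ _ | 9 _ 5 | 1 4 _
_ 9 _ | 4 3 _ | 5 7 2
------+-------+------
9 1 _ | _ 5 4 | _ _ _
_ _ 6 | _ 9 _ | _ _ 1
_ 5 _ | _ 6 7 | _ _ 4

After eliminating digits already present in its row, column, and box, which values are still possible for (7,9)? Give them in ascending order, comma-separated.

3,7,8

Row 7 already contains {1, 4, 5, 9}.
Column 9 already contains {1, 2, 4, 5, 6, 9}.
Its 3×3 block (box 9) already contains {1, 4}.
Removing those from 1–9 leaves {3, 7, 8} as the candidates for (7,9).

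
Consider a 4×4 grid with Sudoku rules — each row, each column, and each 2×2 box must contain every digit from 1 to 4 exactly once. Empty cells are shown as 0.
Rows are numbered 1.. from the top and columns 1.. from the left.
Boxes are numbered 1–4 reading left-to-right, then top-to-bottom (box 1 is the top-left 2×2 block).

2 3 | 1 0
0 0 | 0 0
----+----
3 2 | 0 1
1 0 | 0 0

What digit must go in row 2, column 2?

1

Cell row 2, column 2 itself could take any of {1, 4} by direct elimination.
Consider where 1 can go in column 2.
row 4, column 2 is out (row 4 already has a 1).
So the only cell in column 2 that can hold 1 is row 2, column 2.
Therefore row 2, column 2 = 1.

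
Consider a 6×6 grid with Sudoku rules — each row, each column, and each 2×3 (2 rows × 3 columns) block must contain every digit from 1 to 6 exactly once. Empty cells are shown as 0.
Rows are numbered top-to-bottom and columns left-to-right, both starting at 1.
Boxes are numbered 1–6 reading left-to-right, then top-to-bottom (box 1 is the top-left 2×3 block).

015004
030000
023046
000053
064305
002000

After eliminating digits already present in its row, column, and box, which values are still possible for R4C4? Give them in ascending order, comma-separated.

Row 4 already contains {3, 5}.
Column 4 already contains {3}.
Its 2×3 block (box 4) already contains {3, 4, 5, 6}.
Removing those from 1–6 leaves {1, 2} as the candidates for R4C4.

1,2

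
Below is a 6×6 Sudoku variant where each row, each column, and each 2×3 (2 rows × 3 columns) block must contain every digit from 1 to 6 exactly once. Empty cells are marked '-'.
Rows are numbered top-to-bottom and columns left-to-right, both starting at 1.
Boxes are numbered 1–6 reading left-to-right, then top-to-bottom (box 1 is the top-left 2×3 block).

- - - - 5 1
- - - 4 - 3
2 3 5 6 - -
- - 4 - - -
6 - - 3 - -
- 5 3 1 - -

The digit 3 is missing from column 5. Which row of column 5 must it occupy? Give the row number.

4

Consider where 3 can go in column 5.
R2C5 is out (row 2 already has a 3).
R3C5 is out (row 3 already has a 3).
R5C5 is out (row 5 already has a 3).
R6C5 is out (row 6 already has a 3).
So the only cell in column 5 that can hold 3 is R4C5.
That is row 4.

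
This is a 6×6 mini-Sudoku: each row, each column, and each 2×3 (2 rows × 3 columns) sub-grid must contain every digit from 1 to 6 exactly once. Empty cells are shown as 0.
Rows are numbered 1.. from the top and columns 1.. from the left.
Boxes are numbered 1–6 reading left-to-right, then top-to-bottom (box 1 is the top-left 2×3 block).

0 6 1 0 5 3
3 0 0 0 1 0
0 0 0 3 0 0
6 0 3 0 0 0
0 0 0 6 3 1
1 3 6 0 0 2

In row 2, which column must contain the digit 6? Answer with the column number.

Consider where 6 can go in row 2.
row 2, column 2 is out (column 2 already has a 6).
row 2, column 3 is out (column 3 already has a 6).
row 2, column 4 is out (column 4 already has a 6).
So the only cell in row 2 that can hold 6 is row 2, column 6.
That is column 6.

6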